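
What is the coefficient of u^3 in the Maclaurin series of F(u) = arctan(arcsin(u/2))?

Let u equal the inner series; expand the outer function in u and truncate.
F(0) = 0
F′(0) = 1/2
F′′(0) = 0
F′′′(0) = -1/8
The Taylor polynomial is Σ F^(k)(0)/k! · u^k.

-1/48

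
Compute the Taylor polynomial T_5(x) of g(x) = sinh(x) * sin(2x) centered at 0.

-x^4 + 2*x^2

Multiply the two series term by term and collect like powers.
[x^0] = 0;  [x^1] = 0;  [x^2] = 2;  [x^3] = 0;  [x^4] = -1;  [x^5] = 0.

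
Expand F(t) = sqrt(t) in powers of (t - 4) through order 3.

(t - 4)^3/512 - (t - 4)^2/64 + (t - 4)/4 + 2

F(4) = 2
F′(4) = 1/4
F′′(4) = -1/32
F′′′(4) = 3/256
The Taylor polynomial is Σ F^(k)(4)/k! · (t - 4)^k.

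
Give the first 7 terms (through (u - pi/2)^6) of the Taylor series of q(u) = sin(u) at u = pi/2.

-(u - pi/2)^6/720 + (u - pi/2)^4/24 - (u - pi/2)^2/2 + 1

Use the known series and substitute for the argument.
q(pi/2) = 1
q′(pi/2) = 0
q′′(pi/2) = -1
q′′′(pi/2) = 0
q^(4)(pi/2) = 1
q^(5)(pi/2) = 0
q^(6)(pi/2) = -1
The Taylor polynomial is Σ q^(k)(pi/2)/k! · (u - pi/2)^k.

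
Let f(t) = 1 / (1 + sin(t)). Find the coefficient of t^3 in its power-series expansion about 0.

Expand as Σ (-1)^k u^k with u equal to the inner function's series.
f(0) = 1
f′(0) = -1
f′′(0) = 2
f′′′(0) = -5

-5/6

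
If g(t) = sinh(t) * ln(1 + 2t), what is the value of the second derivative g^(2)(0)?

4

Take the Cauchy product of the two expansions.
From the series, [t^2] g = 2; multiply by 2! = 2 to get 4.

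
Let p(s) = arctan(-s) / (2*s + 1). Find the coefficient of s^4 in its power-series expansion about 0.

22/3

Multiply the numerator's expansion by the denominator's geometric series.
[s^0] = 0;  [s^1] = -1;  [s^2] = 2;  [s^3] = -11/3;  [s^4] = 22/3.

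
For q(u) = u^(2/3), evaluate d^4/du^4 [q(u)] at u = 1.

From the series, [(u - 1)^4] q = -7/243; multiply by 4! = 24 to get -56/81.

-56/81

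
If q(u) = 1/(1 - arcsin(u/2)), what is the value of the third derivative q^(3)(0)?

Compose series: expand the inner function first, then feed it into the outer expansion.
The coefficient of u^3 in the expansion is 7/48, so q′′′(0) = 3! * (7/48) = 7/8.

7/8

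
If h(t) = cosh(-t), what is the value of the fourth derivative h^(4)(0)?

1

Apply the Taylor formula c_k = f^(k)(a)/k!.
The coefficient of t^4 in the expansion is 1/24, so h^(4)(0) = 4! * (1/24) = 1.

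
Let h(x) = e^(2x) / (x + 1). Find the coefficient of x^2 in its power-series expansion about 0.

1

Multiply the numerator's expansion by the denominator's geometric series.
h(0) = 1
h′(0) = 1
h′′(0) = 2
Then c_k = h^(k)(0)/k! gives each Taylor coefficient.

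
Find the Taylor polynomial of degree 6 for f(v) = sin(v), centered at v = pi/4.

Differentiate repeatedly and evaluate at the center.
f(pi/4) = sqrt(2)/2
f′(pi/4) = sqrt(2)/2
f′′(pi/4) = -sqrt(2)/2
f′′′(pi/4) = -sqrt(2)/2
f^(4)(pi/4) = sqrt(2)/2
f^(5)(pi/4) = sqrt(2)/2
f^(6)(pi/4) = -sqrt(2)/2
Dividing each by k! gives the coefficients c_0, ..., c_6.

-sqrt(2)*(v - pi/4)^6/1440 + sqrt(2)*(v - pi/4)^5/240 + sqrt(2)*(v - pi/4)^4/48 - sqrt(2)*(v - pi/4)^3/12 - sqrt(2)*(v - pi/4)^2/4 + sqrt(2)*(v - pi/4)/2 + sqrt(2)/2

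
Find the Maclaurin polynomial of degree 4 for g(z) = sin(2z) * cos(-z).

Take the Cauchy product of the two expansions.
g(0) = 0
g′(0) = 2
g′′(0) = 0
g′′′(0) = -14
g^(4)(0) = 0

-7*z^3/3 + 2*z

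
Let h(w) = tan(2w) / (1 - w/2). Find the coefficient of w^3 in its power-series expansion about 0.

19/6

Multiply the two series term by term and collect like powers.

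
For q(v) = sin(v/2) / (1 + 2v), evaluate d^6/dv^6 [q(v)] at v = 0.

-91203/8

Multiply the two series term by term and collect like powers.
The coefficient of v^6 in the expansion is -30401/1920, so q^(6)(0) = 6! * (-30401/1920) = -91203/8.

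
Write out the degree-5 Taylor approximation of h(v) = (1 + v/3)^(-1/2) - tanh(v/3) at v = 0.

Expand each term separately and add.
[v^0] = 1;  [v^1] = -1/2;  [v^2] = 1/24;  [v^3] = 1/1296;  [v^4] = 35/10368;  [v^5] = -1457/933120.

-1457*v^5/933120 + 35*v^4/10368 + v^3/1296 + v^2/24 - v/2 + 1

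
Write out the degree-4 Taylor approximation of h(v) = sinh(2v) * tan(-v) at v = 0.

Take the Cauchy product of the two expansions.

-2*v^4 - 2*v^2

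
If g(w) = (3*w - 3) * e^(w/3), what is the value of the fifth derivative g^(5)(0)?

Multiply each power in the prefactor through the base expansion.
The coefficient of w^5 in the expansion is 7/4860, so g^(5)(0) = 5! * (7/4860) = 14/81.

14/81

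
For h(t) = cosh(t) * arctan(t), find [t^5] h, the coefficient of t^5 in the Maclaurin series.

3/40

Take the Cauchy product of the two expansions.
[t^0] = 0;  [t^1] = 1;  [t^2] = 0;  [t^3] = 1/6;  [t^4] = 0;  [t^5] = 3/40.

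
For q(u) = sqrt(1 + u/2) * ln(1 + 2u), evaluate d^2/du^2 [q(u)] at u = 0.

Take the Cauchy product of the two expansions.
The coefficient of u^2 in the expansion is -3/2, so q′′(0) = 2! * (-3/2) = -3.

-3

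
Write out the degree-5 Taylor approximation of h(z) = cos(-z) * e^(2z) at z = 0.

Multiply the two series term by term and collect like powers.
h(0) = 1
h′(0) = 2
h′′(0) = 3
h′′′(0) = 2
h^(4)(0) = -7
h^(5)(0) = -38
Dividing each by k! gives the coefficients c_0, ..., c_5.

-19*z^5/60 - 7*z^4/24 + z^3/3 + 3*z^2/2 + 2*z + 1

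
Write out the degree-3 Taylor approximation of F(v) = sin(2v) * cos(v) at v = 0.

Expand each factor separately, then convolve coefficients.
F(0) = 0
F′(0) = 2
F′′(0) = 0
F′′′(0) = -14

-7*v^3/3 + 2*v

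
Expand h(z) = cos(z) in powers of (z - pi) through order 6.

(z - pi)^6/720 - (z - pi)^4/24 + (z - pi)^2/2 - 1

h(pi) = -1
h′(pi) = 0
h′′(pi) = 1
h′′′(pi) = 0
h^(4)(pi) = -1
h^(5)(pi) = 0
h^(6)(pi) = 1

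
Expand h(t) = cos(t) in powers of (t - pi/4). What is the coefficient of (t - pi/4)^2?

Use the known series and substitute for the argument.
h(pi/4) = sqrt(2)/2
h′(pi/4) = -sqrt(2)/2
h′′(pi/4) = -sqrt(2)/2
So c_2 = h′′(pi/4)/2! = -sqrt(2)/4.

-sqrt(2)/4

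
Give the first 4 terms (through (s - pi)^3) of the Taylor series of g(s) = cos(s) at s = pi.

g(pi) = -1
g′(pi) = 0
g′′(pi) = 1
g′′′(pi) = 0

(s - pi)^2/2 - 1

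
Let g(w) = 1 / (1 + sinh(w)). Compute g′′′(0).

Use the geometric series for the reciprocal, then substitute.
The coefficient of w^3 in the expansion is -7/6, so g′′′(0) = 3! * (-7/6) = -7.

-7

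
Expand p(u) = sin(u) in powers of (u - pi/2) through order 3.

1 - (u - pi/2)^2/2

[(u - pi/2)^0] = 1;  [(u - pi/2)^1] = 0;  [(u - pi/2)^2] = -1/2;  [(u - pi/2)^3] = 0.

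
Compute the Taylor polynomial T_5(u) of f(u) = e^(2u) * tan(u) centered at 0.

22*u^5/15 + 2*u^4 + 7*u^3/3 + 2*u^2 + u

Take the Cauchy product of the two expansions.
[u^0] = 0;  [u^1] = 1;  [u^2] = 2;  [u^3] = 7/3;  [u^4] = 2;  [u^5] = 22/15.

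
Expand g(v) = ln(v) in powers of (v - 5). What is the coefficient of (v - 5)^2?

-1/50

g(5) = ln(5)
g′(5) = 1/5
g′′(5) = -1/25
So c_2 = g′′(5)/2! = -1/50.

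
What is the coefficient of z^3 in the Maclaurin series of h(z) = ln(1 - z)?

-1/3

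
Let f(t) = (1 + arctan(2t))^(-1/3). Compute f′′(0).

Compose series: expand the inner function first, then feed it into the outer expansion.
From the series, [t^2] f = 8/9; multiply by 2! = 2 to get 16/9.

16/9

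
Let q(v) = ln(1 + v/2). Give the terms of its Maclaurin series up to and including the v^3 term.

v^3/24 - v^2/8 + v/2

q(0) = 0
q′(0) = 1/2
q′′(0) = -1/4
q′′′(0) = 1/4
Dividing each by k! gives the coefficients c_0, ..., c_3.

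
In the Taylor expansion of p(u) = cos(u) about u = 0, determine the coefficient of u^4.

1/24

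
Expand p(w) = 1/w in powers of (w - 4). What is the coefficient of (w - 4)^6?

[(w - 4)^0] = 1/4;  [(w - 4)^1] = -1/16;  [(w - 4)^2] = 1/64;  [(w - 4)^3] = -1/256;  [(w - 4)^4] = 1/1024;  [(w - 4)^5] = -1/4096;  [(w - 4)^6] = 1/16384.

1/16384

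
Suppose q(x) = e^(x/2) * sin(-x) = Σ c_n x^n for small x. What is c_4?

Write out both Maclaurin series and multiply, keeping only the needed powers.
q(0) = 0
q′(0) = -1
q′′(0) = -1
q′′′(0) = 1/4
q^(4)(0) = 3/2
So c_4 = q^(4)(0)/4! = 1/16.

1/16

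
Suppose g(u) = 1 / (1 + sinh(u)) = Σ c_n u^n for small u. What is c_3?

-7/6

Expand as Σ (-1)^k u^k with u equal to the inner function's series.
g(0) = 1
g′(0) = -1
g′′(0) = 2
g′′′(0) = -7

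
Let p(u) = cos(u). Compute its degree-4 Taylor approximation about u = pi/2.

p(pi/2) = 0
p′(pi/2) = -1
p′′(pi/2) = 0
p′′′(pi/2) = 1
p^(4)(pi/2) = 0

(u - pi/2)^3/6 - (u - pi/2)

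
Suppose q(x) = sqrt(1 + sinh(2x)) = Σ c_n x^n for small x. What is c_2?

-1/2

Plug the Maclaurin series of the inner function into that of the outer and collect terms.
q(0) = 1
q′(0) = 1
q′′(0) = -1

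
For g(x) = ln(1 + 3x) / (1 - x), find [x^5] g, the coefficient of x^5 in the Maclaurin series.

717/20

Expand each factor separately, then convolve coefficients.
g(0) = 0
g′(0) = 3
g′′(0) = -3
g′′′(0) = 45
g^(4)(0) = -306
g^(5)(0) = 4302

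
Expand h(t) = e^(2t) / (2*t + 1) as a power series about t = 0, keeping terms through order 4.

6*t^4 - 8*t^3/3 + 2*t^2 + 1

Use 1/(1 - r) = Σ r^k on the denominator, then take the Cauchy product.
h(0) = 1
h′(0) = 0
h′′(0) = 4
h′′′(0) = -16
h^(4)(0) = 144
Dividing each by k! gives the coefficients c_0, ..., c_4.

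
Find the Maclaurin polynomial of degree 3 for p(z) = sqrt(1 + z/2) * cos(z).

-15*z^3/128 - 17*z^2/32 + z/4 + 1

Write out both Maclaurin series and multiply, keeping only the needed powers.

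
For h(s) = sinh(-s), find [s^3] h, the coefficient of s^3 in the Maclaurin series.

h(0) = 0
h′(0) = -1
h′′(0) = 0
h′′′(0) = -1
So c_3 = h′′′(0)/3! = -1/6.

-1/6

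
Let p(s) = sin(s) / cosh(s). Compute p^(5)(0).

36

Divide the numerator series by the denominator series (power-series long division).
The coefficient of s^5 in the expansion is 3/10, so p^(5)(0) = 5! * (3/10) = 36.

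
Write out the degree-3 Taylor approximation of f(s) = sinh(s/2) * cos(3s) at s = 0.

-107*s^3/48 + s/2

Take the Cauchy product of the two expansions.
f(0) = 0
f′(0) = 1/2
f′′(0) = 0
f′′′(0) = -107/8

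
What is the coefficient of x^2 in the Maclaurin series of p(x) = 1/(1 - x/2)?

1/4

p(0) = 1
p′(0) = 1/2
p′′(0) = 1/2
The Taylor polynomial is Σ p^(k)(0)/k! · x^k.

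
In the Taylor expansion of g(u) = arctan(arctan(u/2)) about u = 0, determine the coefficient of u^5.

Plug the Maclaurin series of the inner function into that of the outer and collect terms.
g(0) = 0
g′(0) = 1/2
g′′(0) = 0
g′′′(0) = -1/2
g^(4)(0) = 0
g^(5)(0) = 11/4
So c_5 = g^(5)(0)/5! = 11/480.

11/480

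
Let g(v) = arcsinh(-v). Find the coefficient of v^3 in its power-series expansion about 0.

[v^0] = 0;  [v^1] = -1;  [v^2] = 0;  [v^3] = 1/6.

1/6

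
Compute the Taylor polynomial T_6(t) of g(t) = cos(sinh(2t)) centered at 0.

Plug the Maclaurin series of the inner function into that of the outer and collect terms.
[t^0] = 1;  [t^1] = 0;  [t^2] = -2;  [t^3] = 0;  [t^4] = -2;  [t^5] = 0;  [t^6] = 4/15.

4*t^6/15 - 2*t^4 - 2*t^2 + 1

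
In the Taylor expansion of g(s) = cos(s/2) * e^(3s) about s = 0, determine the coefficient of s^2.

Expand each factor separately, then convolve coefficients.
[s^0] = 1;  [s^1] = 3;  [s^2] = 35/8.

35/8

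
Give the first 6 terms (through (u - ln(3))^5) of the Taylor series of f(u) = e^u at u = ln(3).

(u - ln(3))^5/40 + (u - ln(3))^4/8 + (u - ln(3))^3/2 + 3*(u - ln(3))^2/2 + 3*(u - ln(3)) + 3

f(ln(3)) = 3
f′(ln(3)) = 3
f′′(ln(3)) = 3
f′′′(ln(3)) = 3
f^(4)(ln(3)) = 3
f^(5)(ln(3)) = 3
The Taylor polynomial is Σ f^(k)(ln(3))/k! · (u - ln(3))^k.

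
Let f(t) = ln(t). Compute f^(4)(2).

From the series, [(t - 2)^4] f = -1/64; multiply by 4! = 24 to get -3/8.

-3/8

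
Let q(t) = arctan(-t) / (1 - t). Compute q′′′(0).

-4

Use 1/(1 - r) = Σ r^k on the denominator, then take the Cauchy product.
From the series, [t^3] q = -2/3; multiply by 3! = 6 to get -4.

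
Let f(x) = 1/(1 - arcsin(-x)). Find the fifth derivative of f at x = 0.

-189

Let u equal the inner series; expand the outer function in u and truncate.
The coefficient of x^5 in the expansion is -63/40, so f^(5)(0) = 5! * (-63/40) = -189.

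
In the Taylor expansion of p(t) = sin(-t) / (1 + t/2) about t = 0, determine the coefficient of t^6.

7/480

Expand each factor separately, then convolve coefficients.
p(0) = 0
p′(0) = -1
p′′(0) = 1
p′′′(0) = -1/2
p^(4)(0) = 1
p^(5)(0) = -7/2
p^(6)(0) = 21/2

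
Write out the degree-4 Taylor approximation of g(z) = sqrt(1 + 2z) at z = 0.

-5*z^4/8 + z^3/2 - z^2/2 + z + 1

g(0) = 1
g′(0) = 1
g′′(0) = -1
g′′′(0) = 3
g^(4)(0) = -15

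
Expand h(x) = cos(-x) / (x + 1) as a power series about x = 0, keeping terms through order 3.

-x^3/2 + x^2/2 - x + 1

Expand 1/(denominator) as a geometric series and multiply by the numerator's series.
h(0) = 1
h′(0) = -1
h′′(0) = 1
h′′′(0) = -3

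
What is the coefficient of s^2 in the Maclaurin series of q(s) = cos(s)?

-1/2

q(0) = 1
q′(0) = 0
q′′(0) = -1
So c_2 = q′′(0)/2! = -1/2.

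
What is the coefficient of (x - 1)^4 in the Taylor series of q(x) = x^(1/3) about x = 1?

q(1) = 1
q′(1) = 1/3
q′′(1) = -2/9
q′′′(1) = 10/27
q^(4)(1) = -80/81
So c_4 = q^(4)(1)/4! = -10/243.

-10/243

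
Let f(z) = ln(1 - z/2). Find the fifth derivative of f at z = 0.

-3/4

The coefficient of z^5 in the expansion is -1/160, so f^(5)(0) = 5! * (-1/160) = -3/4.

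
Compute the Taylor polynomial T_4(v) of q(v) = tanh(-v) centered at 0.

v^3/3 - v

[v^0] = 0;  [v^1] = -1;  [v^2] = 0;  [v^3] = 1/3;  [v^4] = 0.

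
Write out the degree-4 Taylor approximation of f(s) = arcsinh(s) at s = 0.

-s^3/6 + s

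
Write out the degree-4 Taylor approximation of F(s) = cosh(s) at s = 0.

F(0) = 1
F′(0) = 0
F′′(0) = 1
F′′′(0) = 0
F^(4)(0) = 1

s^4/24 + s^2/2 + 1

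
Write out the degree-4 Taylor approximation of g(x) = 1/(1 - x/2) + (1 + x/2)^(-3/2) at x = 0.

443*x^4/2048 - 19*x^3/128 + 23*x^2/32 - x/4 + 2

Combine the two series term by term.
g(0) = 2
g′(0) = -1/4
g′′(0) = 23/16
g′′′(0) = -57/64
g^(4)(0) = 1329/256
Dividing each by k! gives the coefficients c_0, ..., c_4.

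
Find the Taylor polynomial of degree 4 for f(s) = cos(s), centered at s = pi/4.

sqrt(2)*(s - pi/4)^4/48 + sqrt(2)*(s - pi/4)^3/12 - sqrt(2)*(s - pi/4)^2/4 - sqrt(2)*(s - pi/4)/2 + sqrt(2)/2

f(pi/4) = sqrt(2)/2
f′(pi/4) = -sqrt(2)/2
f′′(pi/4) = -sqrt(2)/2
f′′′(pi/4) = sqrt(2)/2
f^(4)(pi/4) = sqrt(2)/2
The Taylor polynomial is Σ f^(k)(pi/4)/k! · (s - pi/4)^k.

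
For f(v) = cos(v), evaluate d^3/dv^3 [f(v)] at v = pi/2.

From the series, [(v - pi/2)^3] f = 1/6; multiply by 3! = 6 to get 1.

1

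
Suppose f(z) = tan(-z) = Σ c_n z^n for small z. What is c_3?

Apply the Taylor formula c_k = f^(k)(a)/k!.
f(0) = 0
f′(0) = -1
f′′(0) = 0
f′′′(0) = -2
The Taylor polynomial is Σ f^(k)(0)/k! · z^k.

-1/3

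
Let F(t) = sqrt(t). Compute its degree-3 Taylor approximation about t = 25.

(t - 25)^3/50000 - (t - 25)^2/1000 + (t - 25)/10 + 5

[(t - 25)^0] = 5;  [(t - 25)^1] = 1/10;  [(t - 25)^2] = -1/1000;  [(t - 25)^3] = 1/50000.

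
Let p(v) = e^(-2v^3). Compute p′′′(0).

From the series, [v^3] p = -2; multiply by 3! = 6 to get -12.

-12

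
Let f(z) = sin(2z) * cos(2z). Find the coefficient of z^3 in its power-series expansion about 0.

Take the Cauchy product of the two expansions.

-16/3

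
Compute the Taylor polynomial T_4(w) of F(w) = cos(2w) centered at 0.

2*w^4/3 - 2*w^2 + 1

[w^0] = 1;  [w^1] = 0;  [w^2] = -2;  [w^3] = 0;  [w^4] = 2/3.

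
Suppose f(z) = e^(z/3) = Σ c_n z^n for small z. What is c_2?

Compute the successive derivatives at the expansion point and divide by k!.
f(0) = 1
f′(0) = 1/3
f′′(0) = 1/9
So c_2 = f′′(0)/2! = 1/18.

1/18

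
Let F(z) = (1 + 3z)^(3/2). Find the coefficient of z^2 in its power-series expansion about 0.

27/8

Differentiate repeatedly and evaluate at the center.
F(0) = 1
F′(0) = 9/2
F′′(0) = 27/4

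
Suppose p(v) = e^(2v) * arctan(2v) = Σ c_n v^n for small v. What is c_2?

4

Expand each factor separately, then convolve coefficients.
[v^0] = 0;  [v^1] = 2;  [v^2] = 4.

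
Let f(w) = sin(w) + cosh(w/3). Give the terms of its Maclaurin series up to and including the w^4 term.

w^4/1944 - w^3/6 + w^2/18 + w + 1

Expand each term separately and add.
[w^0] = 1;  [w^1] = 1;  [w^2] = 1/18;  [w^3] = -1/6;  [w^4] = 1/1944.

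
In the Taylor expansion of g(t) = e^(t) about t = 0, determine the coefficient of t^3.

1/6

g(0) = 1
g′(0) = 1
g′′(0) = 1
g′′′(0) = 1
So c_3 = g′′′(0)/3! = 1/6.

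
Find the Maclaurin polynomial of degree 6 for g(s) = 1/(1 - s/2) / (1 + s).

43*s^6/64 - 21*s^5/32 + 11*s^4/16 - 5*s^3/8 + 3*s^2/4 - s/2 + 1

Take the Cauchy product of the two expansions.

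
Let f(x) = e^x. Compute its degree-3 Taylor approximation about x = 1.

e*(x - 1)^3/6 + e*(x - 1)^2/2 + e*(x - 1) + e

f(1) = e
f′(1) = e
f′′(1) = e
f′′′(1) = e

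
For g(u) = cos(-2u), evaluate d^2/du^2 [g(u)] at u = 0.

-4

Compute the successive derivatives at the expansion point and divide by k!.
From the series, [u^2] g = -2; multiply by 2! = 2 to get -4.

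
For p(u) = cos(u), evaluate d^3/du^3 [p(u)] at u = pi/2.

The coefficient of (u - pi/2)^3 in the expansion is 1/6, so p′′′(pi/2) = 3! * (1/6) = 1.

1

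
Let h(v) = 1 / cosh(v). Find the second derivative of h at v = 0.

Divide the numerator series by the denominator series (power-series long division).
The coefficient of v^2 in the expansion is -1/2, so h′′(0) = 2! * (-1/2) = -1.

-1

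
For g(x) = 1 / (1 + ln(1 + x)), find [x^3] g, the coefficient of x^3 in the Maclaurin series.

-7/3

Write 1/(1+u) = 1 - u + u^2 - u^3 + ... and substitute the series for u.
[x^0] = 1;  [x^1] = -1;  [x^2] = 3/2;  [x^3] = -7/3.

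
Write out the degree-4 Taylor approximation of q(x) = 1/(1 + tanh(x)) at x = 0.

x^4/3 - 2*x^3/3 + x^2 - x + 1

Let u equal the inner series; expand the outer function in u and truncate.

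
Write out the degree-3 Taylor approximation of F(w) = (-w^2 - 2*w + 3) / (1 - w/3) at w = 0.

-4*w^3/9 - 4*w^2/3 - w + 3

Multiply each power in the prefactor through the base expansion.
F(0) = 3
F′(0) = -1
F′′(0) = -8/3
F′′′(0) = -8/3
Then c_k = F^(k)(0)/k! gives each Taylor coefficient.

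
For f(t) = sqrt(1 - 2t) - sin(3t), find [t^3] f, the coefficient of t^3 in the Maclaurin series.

Combine the two series term by term.
f(0) = 1
f′(0) = -4
f′′(0) = -1
f′′′(0) = 24

4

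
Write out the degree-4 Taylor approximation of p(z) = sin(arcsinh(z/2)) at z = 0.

Plug the Maclaurin series of the inner function into that of the outer and collect terms.
[z^0] = 0;  [z^1] = 1/2;  [z^2] = 0;  [z^3] = -1/24;  [z^4] = 0.

-z^3/24 + z/2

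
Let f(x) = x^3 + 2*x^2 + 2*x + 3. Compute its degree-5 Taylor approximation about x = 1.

f(1) = 8
f′(1) = 9
f′′(1) = 10
f′′′(1) = 6
f^(4)(1) = 0
f^(5)(1) = 0

(x - 1)^3 + 5*(x - 1)^2 + 9*(x - 1) + 8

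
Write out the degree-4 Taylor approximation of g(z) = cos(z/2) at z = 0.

g(0) = 1
g′(0) = 0
g′′(0) = -1/4
g′′′(0) = 0
g^(4)(0) = 1/16

z^4/384 - z^2/8 + 1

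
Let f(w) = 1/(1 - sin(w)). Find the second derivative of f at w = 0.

Compose series: expand the inner function first, then feed it into the outer expansion.
The coefficient of w^2 in the expansion is 1, so f′′(0) = 2! * (1) = 2.

2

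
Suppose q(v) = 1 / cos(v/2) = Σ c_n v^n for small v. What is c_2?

Invert the denominator's series and multiply.
[v^0] = 1;  [v^1] = 0;  [v^2] = 1/8.

1/8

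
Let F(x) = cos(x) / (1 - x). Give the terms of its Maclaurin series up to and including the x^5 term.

13*x^5/24 + 13*x^4/24 + x^3/2 + x^2/2 + x + 1

Take the Cauchy product of the two expansions.
F(0) = 1
F′(0) = 1
F′′(0) = 1
F′′′(0) = 3
F^(4)(0) = 13
F^(5)(0) = 65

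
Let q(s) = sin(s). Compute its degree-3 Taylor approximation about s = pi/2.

1 - (s - pi/2)^2/2

q(pi/2) = 1
q′(pi/2) = 0
q′′(pi/2) = -1
q′′′(pi/2) = 0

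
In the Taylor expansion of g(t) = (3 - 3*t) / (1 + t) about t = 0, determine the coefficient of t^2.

6

Shift and add copies of the series according to the polynomial's terms.
g(0) = 3
g′(0) = -6
g′′(0) = 12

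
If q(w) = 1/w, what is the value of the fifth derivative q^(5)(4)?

The coefficient of (w - 4)^5 in the expansion is -1/4096, so q^(5)(4) = 5! * (-1/4096) = -15/512.

-15/512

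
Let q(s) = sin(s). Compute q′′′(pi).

Differentiate repeatedly and evaluate at the center.
The coefficient of (s - pi)^3 in the expansion is 1/6, so q′′′(pi) = 3! * (1/6) = 1.

1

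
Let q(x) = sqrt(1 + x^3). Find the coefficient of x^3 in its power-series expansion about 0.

Use the known series and substitute for the argument.
[x^0] = 1;  [x^1] = 0;  [x^2] = 0;  [x^3] = 1/2.
So c_3 = q′′′(0)/3! = 1/2.

1/2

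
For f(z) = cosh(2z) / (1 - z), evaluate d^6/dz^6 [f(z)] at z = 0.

2704

Take the Cauchy product of the two expansions.
The coefficient of z^6 in the expansion is 169/45, so f^(6)(0) = 6! * (169/45) = 2704.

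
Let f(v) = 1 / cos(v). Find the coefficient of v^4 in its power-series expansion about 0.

5/24

Write the quotient as an unknown series and match coefficients against numerator = denominator · series.
f(0) = 1
f′(0) = 0
f′′(0) = 1
f′′′(0) = 0
f^(4)(0) = 5
So c_4 = f^(4)(0)/4! = 5/24.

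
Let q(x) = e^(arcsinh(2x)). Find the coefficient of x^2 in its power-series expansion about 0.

Compose series: expand the inner function first, then feed it into the outer expansion.
q(0) = 1
q′(0) = 2
q′′(0) = 4

2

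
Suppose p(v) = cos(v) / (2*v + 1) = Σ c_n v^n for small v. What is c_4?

337/24

Use 1/(1 - r) = Σ r^k on the denominator, then take the Cauchy product.
p(0) = 1
p′(0) = -2
p′′(0) = 7
p′′′(0) = -42
p^(4)(0) = 337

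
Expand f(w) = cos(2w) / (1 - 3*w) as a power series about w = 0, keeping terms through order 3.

Multiply the numerator's expansion by the denominator's geometric series.

21*w^3 + 7*w^2 + 3*w + 1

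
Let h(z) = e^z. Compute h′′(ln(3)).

Apply the Taylor formula c_k = f^(k)(a)/k!.
The coefficient of (z - ln(3))^2 in the expansion is 3/2, so h′′(ln(3)) = 2! * (3/2) = 3.

3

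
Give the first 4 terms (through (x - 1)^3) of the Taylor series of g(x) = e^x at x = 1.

e*(x - 1)^3/6 + e*(x - 1)^2/2 + e*(x - 1) + e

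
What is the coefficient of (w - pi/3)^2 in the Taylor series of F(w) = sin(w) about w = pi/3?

[(w - pi/3)^0] = sqrt(3)/2;  [(w - pi/3)^1] = 1/2;  [(w - pi/3)^2] = -sqrt(3)/4.
So c_2 = F′′(pi/3)/2! = -sqrt(3)/4.

-sqrt(3)/4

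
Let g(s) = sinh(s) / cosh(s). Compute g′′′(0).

Invert the denominator's series and multiply.
From the series, [s^3] g = -1/3; multiply by 3! = 6 to get -2.

-2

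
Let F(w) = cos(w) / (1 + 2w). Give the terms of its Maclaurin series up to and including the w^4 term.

Multiply the two series term by term and collect like powers.
F(0) = 1
F′(0) = -2
F′′(0) = 7
F′′′(0) = -42
F^(4)(0) = 337
The Taylor polynomial is Σ F^(k)(0)/k! · w^k.

337*w^4/24 - 7*w^3 + 7*w^2/2 - 2*w + 1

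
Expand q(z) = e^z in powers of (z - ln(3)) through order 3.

Differentiate repeatedly and evaluate at the center.
q(ln(3)) = 3
q′(ln(3)) = 3
q′′(ln(3)) = 3
q′′′(ln(3)) = 3
The Taylor polynomial is Σ q^(k)(ln(3))/k! · (z - ln(3))^k.

(z - ln(3))^3/2 + 3*(z - ln(3))^2/2 + 3*(z - ln(3)) + 3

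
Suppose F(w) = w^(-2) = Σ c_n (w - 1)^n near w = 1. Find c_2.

3

Apply the Taylor formula c_k = f^(k)(a)/k!.
[(w - 1)^0] = 1;  [(w - 1)^1] = -2;  [(w - 1)^2] = 3.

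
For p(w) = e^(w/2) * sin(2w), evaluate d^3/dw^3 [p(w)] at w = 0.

Expand each factor separately, then convolve coefficients.
The coefficient of w^3 in the expansion is -13/12, so p′′′(0) = 3! * (-13/12) = -13/2.

-13/2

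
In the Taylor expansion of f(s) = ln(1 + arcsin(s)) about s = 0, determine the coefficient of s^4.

-5/12

Compose series: expand the inner function first, then feed it into the outer expansion.
So c_4 = f^(4)(0)/4! = -5/12.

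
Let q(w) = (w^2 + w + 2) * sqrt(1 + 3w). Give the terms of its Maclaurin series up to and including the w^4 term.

-369*w^4/64 + 15*w^3/4 + w^2/4 + 4*w + 2

Distribute the polynomial across the series and collect like powers.
q(0) = 2
q′(0) = 4
q′′(0) = 1/2
q′′′(0) = 45/2
q^(4)(0) = -1107/8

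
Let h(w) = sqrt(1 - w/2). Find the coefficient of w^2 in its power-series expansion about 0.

-1/32

[w^0] = 1;  [w^1] = -1/4;  [w^2] = -1/32.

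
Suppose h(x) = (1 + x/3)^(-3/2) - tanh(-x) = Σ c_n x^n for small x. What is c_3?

Add the two expansions coefficient-wise.

-179/432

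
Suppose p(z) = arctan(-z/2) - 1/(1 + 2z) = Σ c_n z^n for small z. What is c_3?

Expand each term separately and add.
p(0) = -1
p′(0) = 3/2
p′′(0) = -8
p′′′(0) = 193/4

193/24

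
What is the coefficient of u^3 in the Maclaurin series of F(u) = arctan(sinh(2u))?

-4/3

Let u equal the inner series; expand the outer function in u and truncate.
F(0) = 0
F′(0) = 2
F′′(0) = 0
F′′′(0) = -8
The Taylor polynomial is Σ F^(k)(0)/k! · u^k.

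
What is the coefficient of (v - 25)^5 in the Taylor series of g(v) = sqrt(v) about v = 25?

7/500000000

Differentiate repeatedly and evaluate at the center.
So c_5 = g^(5)(25)/5! = 7/500000000.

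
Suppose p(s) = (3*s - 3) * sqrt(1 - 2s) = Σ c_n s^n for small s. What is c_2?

-3/2

Shift and add copies of the series according to the polynomial's terms.
p(0) = -3
p′(0) = 6
p′′(0) = -3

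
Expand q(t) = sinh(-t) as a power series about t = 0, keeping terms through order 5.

[t^0] = 0;  [t^1] = -1;  [t^2] = 0;  [t^3] = -1/6;  [t^4] = 0;  [t^5] = -1/120.

-t^5/120 - t^3/6 - t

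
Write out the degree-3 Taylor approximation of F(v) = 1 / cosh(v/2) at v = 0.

1 - v^2/8

Invert the denominator's series and multiply.
[v^0] = 1;  [v^1] = 0;  [v^2] = -1/8;  [v^3] = 0.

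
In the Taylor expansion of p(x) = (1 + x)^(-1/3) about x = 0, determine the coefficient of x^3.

-14/81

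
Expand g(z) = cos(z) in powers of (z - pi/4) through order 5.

g(pi/4) = sqrt(2)/2
g′(pi/4) = -sqrt(2)/2
g′′(pi/4) = -sqrt(2)/2
g′′′(pi/4) = sqrt(2)/2
g^(4)(pi/4) = sqrt(2)/2
g^(5)(pi/4) = -sqrt(2)/2

-sqrt(2)*(z - pi/4)^5/240 + sqrt(2)*(z - pi/4)^4/48 + sqrt(2)*(z - pi/4)^3/12 - sqrt(2)*(z - pi/4)^2/4 - sqrt(2)*(z - pi/4)/2 + sqrt(2)/2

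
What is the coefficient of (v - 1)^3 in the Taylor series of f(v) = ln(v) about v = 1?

Compute the successive derivatives at the expansion point and divide by k!.
f(1) = 0
f′(1) = 1
f′′(1) = -1
f′′′(1) = 2
Then c_k = f^(k)(1)/k! gives each Taylor coefficient.

1/3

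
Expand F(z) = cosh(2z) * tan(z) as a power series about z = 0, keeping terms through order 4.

Write out both Maclaurin series and multiply, keeping only the needed powers.
F(0) = 0
F′(0) = 1
F′′(0) = 0
F′′′(0) = 14
F^(4)(0) = 0

7*z^3/3 + z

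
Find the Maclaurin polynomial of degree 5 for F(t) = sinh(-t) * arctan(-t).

Take the Cauchy product of the two expansions.
F(0) = 0
F′(0) = 0
F′′(0) = 2
F′′′(0) = 0
F^(4)(0) = -4
F^(5)(0) = 0
The Taylor polynomial is Σ F^(k)(0)/k! · t^k.

-t^4/6 + t^2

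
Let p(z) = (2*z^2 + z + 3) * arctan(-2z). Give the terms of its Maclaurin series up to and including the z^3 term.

Shift and add copies of the series according to the polynomial's terms.
p(0) = 0
p′(0) = -6
p′′(0) = -4
p′′′(0) = 24

4*z^3 - 2*z^2 - 6*z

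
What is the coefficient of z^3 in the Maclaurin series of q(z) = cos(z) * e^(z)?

-1/3

Take the Cauchy product of the two expansions.
[z^0] = 1;  [z^1] = 1;  [z^2] = 0;  [z^3] = -1/3.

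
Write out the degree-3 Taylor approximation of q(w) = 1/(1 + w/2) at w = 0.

-w^3/8 + w^2/4 - w/2 + 1

[w^0] = 1;  [w^1] = -1/2;  [w^2] = 1/4;  [w^3] = -1/8.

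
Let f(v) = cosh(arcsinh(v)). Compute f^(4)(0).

-3

Substitute the inner expansion into the outer series and collect powers.
The coefficient of v^4 in the expansion is -1/8, so f^(4)(0) = 4! * (-1/8) = -3.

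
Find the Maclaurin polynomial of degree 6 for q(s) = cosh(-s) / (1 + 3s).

Write out both Maclaurin series and multiply, keeping only the needed powers.
q(0) = 1
q′(0) = -3
q′′(0) = 19
q′′′(0) = -171
q^(4)(0) = 2053
q^(5)(0) = -30795
q^(6)(0) = 554311
Then c_k = q^(k)(0)/k! gives each Taylor coefficient.

554311*s^6/720 - 2053*s^5/8 + 2053*s^4/24 - 57*s^3/2 + 19*s^2/2 - 3*s + 1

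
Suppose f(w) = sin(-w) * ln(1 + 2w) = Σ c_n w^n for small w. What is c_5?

11/3

Take the Cauchy product of the two expansions.
[w^0] = 0;  [w^1] = 0;  [w^2] = -2;  [w^3] = 2;  [w^4] = -7/3;  [w^5] = 11/3.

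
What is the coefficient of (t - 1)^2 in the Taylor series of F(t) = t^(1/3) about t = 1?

-1/9

F(1) = 1
F′(1) = 1/3
F′′(1) = -2/9
So c_2 = F′′(1)/2! = -1/9.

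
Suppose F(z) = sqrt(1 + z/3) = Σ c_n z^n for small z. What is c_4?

Apply the Taylor formula c_k = f^(k)(a)/k!.
So c_4 = F^(4)(0)/4! = -5/10368.

-5/10368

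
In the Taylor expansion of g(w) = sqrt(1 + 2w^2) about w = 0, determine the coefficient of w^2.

1

[w^0] = 1;  [w^1] = 0;  [w^2] = 1.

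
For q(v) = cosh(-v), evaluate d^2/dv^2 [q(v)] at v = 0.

1

Compute the successive derivatives at the expansion point and divide by k!.
The coefficient of v^2 in the expansion is 1/2, so q′′(0) = 2! * (1/2) = 1.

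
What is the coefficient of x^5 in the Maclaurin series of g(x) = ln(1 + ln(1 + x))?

Substitute the inner expansion into the outer series and collect powers.
g(0) = 0
g′(0) = 1
g′′(0) = -2
g′′′(0) = 7
g^(4)(0) = -35
g^(5)(0) = 228
The Taylor polynomial is Σ g^(k)(0)/k! · x^k.

19/10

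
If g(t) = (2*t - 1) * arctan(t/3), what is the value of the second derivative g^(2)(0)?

4/3

Shift and add copies of the series according to the polynomial's terms.
From the series, [t^2] g = 2/3; multiply by 2! = 2 to get 4/3.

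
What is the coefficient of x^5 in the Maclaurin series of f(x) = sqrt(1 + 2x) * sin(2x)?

Expand each factor separately, then convolve coefficients.
f(0) = 0
f′(0) = 2
f′′(0) = 4
f′′′(0) = -14
f^(4)(0) = -8
f^(5)(0) = -38
Then c_k = f^(k)(0)/k! gives each Taylor coefficient.

-19/60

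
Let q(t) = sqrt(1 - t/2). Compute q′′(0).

From the series, [t^2] q = -1/32; multiply by 2! = 2 to get -1/16.

-1/16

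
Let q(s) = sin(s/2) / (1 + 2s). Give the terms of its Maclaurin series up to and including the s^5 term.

Take the Cauchy product of the two expansions.
[s^0] = 0;  [s^1] = 1/2;  [s^2] = -1;  [s^3] = 95/48;  [s^4] = -95/24;  [s^5] = 30401/3840.

30401*s^5/3840 - 95*s^4/24 + 95*s^3/48 - s^2 + s/2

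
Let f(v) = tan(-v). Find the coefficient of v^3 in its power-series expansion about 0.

-1/3

c_3 = f′′′(0)/3! = -1/3.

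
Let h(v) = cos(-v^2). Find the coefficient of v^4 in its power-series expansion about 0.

Compute the successive derivatives at the expansion point and divide by k!.
[v^0] = 1;  [v^1] = 0;  [v^2] = 0;  [v^3] = 0;  [v^4] = -1/2.

-1/2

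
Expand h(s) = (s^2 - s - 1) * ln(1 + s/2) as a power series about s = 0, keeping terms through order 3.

7*s^3/12 - 3*s^2/8 - s/2

Shift and add copies of the series according to the polynomial's terms.
h(0) = 0
h′(0) = -1/2
h′′(0) = -3/4
h′′′(0) = 7/2
Dividing each by k! gives the coefficients c_0, ..., c_3.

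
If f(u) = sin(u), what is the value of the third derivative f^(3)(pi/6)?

-sqrt(3)/2

Compute the successive derivatives at the expansion point and divide by k!.
The coefficient of (u - pi/6)^3 in the expansion is -sqrt(3)/12, so f′′′(pi/6) = 3! * (-sqrt(3)/12) = -sqrt(3)/2.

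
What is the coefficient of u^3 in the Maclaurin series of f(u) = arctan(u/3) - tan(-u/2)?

Expand each term separately and add.
f(0) = 0
f′(0) = 5/6
f′′(0) = 0
f′′′(0) = 19/108

19/648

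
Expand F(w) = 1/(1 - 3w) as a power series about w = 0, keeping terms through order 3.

[w^0] = 1;  [w^1] = 3;  [w^2] = 9;  [w^3] = 27.

27*w^3 + 9*w^2 + 3*w + 1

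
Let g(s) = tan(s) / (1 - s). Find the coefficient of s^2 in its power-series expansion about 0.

1

Expand each factor separately, then convolve coefficients.
g(0) = 0
g′(0) = 1
g′′(0) = 2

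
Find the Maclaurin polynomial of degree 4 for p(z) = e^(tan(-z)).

Plug the Maclaurin series of the inner function into that of the outer and collect terms.

3*z^4/8 - z^3/2 + z^2/2 - z + 1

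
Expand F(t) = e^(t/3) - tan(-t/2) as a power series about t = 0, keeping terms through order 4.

t^4/1944 + 31*t^3/648 + t^2/18 + 5*t/6 + 1

Expand each term separately and add.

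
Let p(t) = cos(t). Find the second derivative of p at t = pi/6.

-sqrt(3)/2

The coefficient of (t - pi/6)^2 in the expansion is -sqrt(3)/4, so p′′(pi/6) = 2! * (-sqrt(3)/4) = -sqrt(3)/2.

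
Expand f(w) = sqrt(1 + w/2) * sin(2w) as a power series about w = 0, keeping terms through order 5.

Expand each factor separately, then convolve coefficients.
[w^0] = 0;  [w^1] = 2;  [w^2] = 1/2;  [w^3] = -67/48;  [w^4] = -61/192;  [w^5] = 4661/15360.

4661*w^5/15360 - 61*w^4/192 - 67*w^3/48 + w^2/2 + 2*w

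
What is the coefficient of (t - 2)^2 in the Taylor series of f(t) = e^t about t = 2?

Differentiate repeatedly and evaluate at the center.
f(2) = e^(2)
f′(2) = e^(2)
f′′(2) = e^(2)

e^(2)/2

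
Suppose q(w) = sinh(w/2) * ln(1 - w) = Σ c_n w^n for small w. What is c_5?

-13/96

Write out both Maclaurin series and multiply, keeping only the needed powers.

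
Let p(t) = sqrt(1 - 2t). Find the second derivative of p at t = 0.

From the series, [t^2] p = -1/2; multiply by 2! = 2 to get -1.

-1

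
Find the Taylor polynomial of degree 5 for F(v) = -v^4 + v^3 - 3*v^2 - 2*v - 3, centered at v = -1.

-(v + 1)^4 + 5*(v + 1)^3 - 12*(v + 1)^2 + 11*(v + 1) - 6

Use the known series and substitute for the argument.
F(-1) = -6
F′(-1) = 11
F′′(-1) = -24
F′′′(-1) = 30
F^(4)(-1) = -24
F^(5)(-1) = 0
Dividing each by k! gives the coefficients c_0, ..., c_5.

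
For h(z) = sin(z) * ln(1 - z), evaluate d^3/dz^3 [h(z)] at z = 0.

Take the Cauchy product of the two expansions.
The coefficient of z^3 in the expansion is -1/2, so h′′′(0) = 3! * (-1/2) = -3.

-3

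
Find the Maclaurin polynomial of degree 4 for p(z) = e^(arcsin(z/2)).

5*z^4/384 + z^3/24 + z^2/8 + z/2 + 1

Let u equal the inner series; expand the outer function in u and truncate.
p(0) = 1
p′(0) = 1/2
p′′(0) = 1/4
p′′′(0) = 1/4
p^(4)(0) = 5/16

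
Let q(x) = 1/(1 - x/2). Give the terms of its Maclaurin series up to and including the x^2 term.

Differentiate repeatedly and evaluate at the center.
q(0) = 1
q′(0) = 1/2
q′′(0) = 1/2

x^2/4 + x/2 + 1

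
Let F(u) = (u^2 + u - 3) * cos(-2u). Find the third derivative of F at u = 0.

Distribute the polynomial across the series and collect like powers.
The coefficient of u^3 in the expansion is -2, so F′′′(0) = 3! * (-2) = -12.

-12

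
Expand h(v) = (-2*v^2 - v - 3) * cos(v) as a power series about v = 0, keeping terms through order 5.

-v^5/24 + 7*v^4/8 + v^3/2 - v^2/2 - v - 3

Distribute the polynomial across the series and collect like powers.
[v^0] = -3;  [v^1] = -1;  [v^2] = -1/2;  [v^3] = 1/2;  [v^4] = 7/8;  [v^5] = -1/24.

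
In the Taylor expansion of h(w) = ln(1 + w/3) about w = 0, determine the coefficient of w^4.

-1/324

Compute the successive derivatives at the expansion point and divide by k!.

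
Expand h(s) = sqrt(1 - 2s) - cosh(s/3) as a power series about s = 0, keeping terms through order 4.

Expand each term separately and add.

-152*s^4/243 - s^3/2 - 5*s^2/9 - s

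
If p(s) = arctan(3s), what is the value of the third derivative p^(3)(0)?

The coefficient of s^3 in the expansion is -9, so p′′′(0) = 3! * (-9) = -54.

-54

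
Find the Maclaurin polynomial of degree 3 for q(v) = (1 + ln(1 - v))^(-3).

Substitute the inner expansion into the outer series and collect powers.
[v^0] = 1;  [v^1] = 3;  [v^2] = 15/2;  [v^3] = 17.

17*v^3 + 15*v^2/2 + 3*v + 1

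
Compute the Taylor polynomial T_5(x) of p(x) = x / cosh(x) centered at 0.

Invert the denominator's series and multiply.
p(0) = 0
p′(0) = 1
p′′(0) = 0
p′′′(0) = -3
p^(4)(0) = 0
p^(5)(0) = 25

5*x^5/24 - x^3/2 + x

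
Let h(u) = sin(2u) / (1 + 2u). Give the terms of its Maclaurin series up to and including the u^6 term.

-808*u^6/15 + 404*u^5/15 - 40*u^4/3 + 20*u^3/3 - 4*u^2 + 2*u

Take the Cauchy product of the two expansions.
[u^0] = 0;  [u^1] = 2;  [u^2] = -4;  [u^3] = 20/3;  [u^4] = -40/3;  [u^5] = 404/15;  [u^6] = -808/15.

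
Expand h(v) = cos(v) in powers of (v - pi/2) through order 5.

-(v - pi/2)^5/120 + (v - pi/2)^3/6 - (v - pi/2)

[(v - pi/2)^0] = 0;  [(v - pi/2)^1] = -1;  [(v - pi/2)^2] = 0;  [(v - pi/2)^3] = 1/6;  [(v - pi/2)^4] = 0;  [(v - pi/2)^5] = -1/120.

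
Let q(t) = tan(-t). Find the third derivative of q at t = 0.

-2

Apply the Taylor formula c_k = f^(k)(a)/k!.
From the series, [t^3] q = -1/3; multiply by 3! = 6 to get -2.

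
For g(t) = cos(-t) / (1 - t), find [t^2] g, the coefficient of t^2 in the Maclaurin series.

1/2

Take the Cauchy product of the two expansions.
g(0) = 1
g′(0) = 1
g′′(0) = 1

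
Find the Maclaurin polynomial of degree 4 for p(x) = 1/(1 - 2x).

p(0) = 1
p′(0) = 2
p′′(0) = 8
p′′′(0) = 48
p^(4)(0) = 384

16*x^4 + 8*x^3 + 4*x^2 + 2*x + 1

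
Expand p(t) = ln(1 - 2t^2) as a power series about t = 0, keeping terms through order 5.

Apply the Taylor formula c_k = f^(k)(a)/k!.
[t^0] = 0;  [t^1] = 0;  [t^2] = -2;  [t^3] = 0;  [t^4] = -2;  [t^5] = 0.

-2*t^4 - 2*t^2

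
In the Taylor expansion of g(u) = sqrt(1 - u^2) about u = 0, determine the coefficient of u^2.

-1/2

Apply the Taylor formula c_k = f^(k)(a)/k!.
g(0) = 1
g′(0) = 0
g′′(0) = -1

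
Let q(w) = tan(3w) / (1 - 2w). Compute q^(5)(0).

Expand each factor separately, then convolve coefficients.
The coefficient of w^5 in the expansion is 582/5, so q^(5)(0) = 5! * (582/5) = 13968.

13968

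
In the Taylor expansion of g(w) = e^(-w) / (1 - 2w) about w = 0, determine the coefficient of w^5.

Write out both Maclaurin series and multiply, keeping only the needed powers.
g(0) = 1
g′(0) = 1
g′′(0) = 5
g′′′(0) = 29
g^(4)(0) = 233
g^(5)(0) = 2329
So c_5 = g^(5)(0)/5! = 2329/120.

2329/120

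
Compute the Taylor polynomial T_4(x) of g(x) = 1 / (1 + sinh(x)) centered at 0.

Expand as Σ (-1)^k u^k with u equal to the inner function's series.
[x^0] = 1;  [x^1] = -1;  [x^2] = 1;  [x^3] = -7/6;  [x^4] = 4/3.

4*x^4/3 - 7*x^3/6 + x^2 - x + 1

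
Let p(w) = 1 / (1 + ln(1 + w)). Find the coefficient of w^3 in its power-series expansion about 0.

Use the geometric series for the reciprocal, then substitute.
p(0) = 1
p′(0) = -1
p′′(0) = 3
p′′′(0) = -14

-7/3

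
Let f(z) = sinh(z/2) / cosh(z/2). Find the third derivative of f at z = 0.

Write the quotient as an unknown series and match coefficients against numerator = denominator · series.
The coefficient of z^3 in the expansion is -1/24, so f′′′(0) = 3! * (-1/24) = -1/4.

-1/4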